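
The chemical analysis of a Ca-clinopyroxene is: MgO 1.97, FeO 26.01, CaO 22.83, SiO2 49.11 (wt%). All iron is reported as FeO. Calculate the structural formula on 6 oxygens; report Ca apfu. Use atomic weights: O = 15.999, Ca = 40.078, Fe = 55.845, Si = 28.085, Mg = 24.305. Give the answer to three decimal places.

0.996 Ca apfu

MgO: 1.97/40.304 = 0.04888 mol → 0.04888 mol Mg, 0.04888 mol O.
FeO: 26.01/71.844 = 0.36203 mol → 0.36203 mol Fe, 0.36203 mol O.
CaO: 22.83/56.077 = 0.40712 mol → 0.40712 mol Ca, 0.40712 mol O.
SiO2: 49.11/60.083 = 0.81737 mol → 0.81737 mol Si, 1.63474 mol O.
Total oxygen = 2.45277 mol. Normalization factor = 6/2.45277 = 2.44621.
Ca per 6 O = 0.40712 × 2.44621 = 0.996.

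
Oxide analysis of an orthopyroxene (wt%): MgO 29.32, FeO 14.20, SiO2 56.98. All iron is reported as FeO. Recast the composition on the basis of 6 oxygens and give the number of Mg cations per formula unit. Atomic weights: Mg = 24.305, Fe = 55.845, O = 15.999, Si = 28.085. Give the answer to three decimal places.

MgO: 29.32/40.304 = 0.72747 mol → 0.72747 mol Mg, 0.72747 mol O.
FeO: 14.20/71.844 = 0.19765 mol → 0.19765 mol Fe, 0.19765 mol O.
SiO2: 56.98/60.083 = 0.94835 mol → 0.94835 mol Si, 1.89670 mol O.
Total oxygen = 2.82182 mol. Normalization factor = 6/2.82182 = 2.12629.
Mg per 6 O = 0.72747 × 2.12629 = 1.547.

1.547 Mg apfu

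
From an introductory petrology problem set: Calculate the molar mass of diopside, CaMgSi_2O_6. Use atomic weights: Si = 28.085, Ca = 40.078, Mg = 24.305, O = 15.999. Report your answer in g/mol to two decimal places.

216.55 g/mol

The formula mass is the sum 1·40.078 + 1·24.305 + 2·28.085 + 6·15.999.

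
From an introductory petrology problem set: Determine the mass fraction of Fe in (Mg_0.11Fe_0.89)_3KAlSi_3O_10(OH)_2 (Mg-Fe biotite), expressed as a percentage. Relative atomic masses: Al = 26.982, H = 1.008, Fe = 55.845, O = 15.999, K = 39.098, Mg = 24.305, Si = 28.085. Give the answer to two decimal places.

M((Mg_0.11Fe_0.89)_3KAlSi_3O_10(OH)_2) = 501.466 g/mol.
Fe contributes 2.67 × 55.845 = 149.106 g per mole.
149.106/501.466 = 0.2973 → 29.73%.

29.73 wt%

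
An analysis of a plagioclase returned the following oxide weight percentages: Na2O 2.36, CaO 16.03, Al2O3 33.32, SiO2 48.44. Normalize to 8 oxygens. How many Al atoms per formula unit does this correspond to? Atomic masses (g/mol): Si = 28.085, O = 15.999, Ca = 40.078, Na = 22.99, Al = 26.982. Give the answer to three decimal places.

1.793 Al apfu

Na2O: 2.36/61.979 = 0.03808 mol → 0.07616 mol Na, 0.03808 mol O.
CaO: 16.03/56.077 = 0.28586 mol → 0.28586 mol Ca, 0.28586 mol O.
Al2O3: 33.32/101.961 = 0.32679 mol → 0.65358 mol Al, 0.98037 mol O.
SiO2: 48.44/60.083 = 0.80622 mol → 0.80622 mol Si, 1.61244 mol O.
Total oxygen = 2.91675 mol. Normalization factor = 8/2.91675 = 2.74278.
Al per 8 O = 0.65358 × 2.74278 = 1.793.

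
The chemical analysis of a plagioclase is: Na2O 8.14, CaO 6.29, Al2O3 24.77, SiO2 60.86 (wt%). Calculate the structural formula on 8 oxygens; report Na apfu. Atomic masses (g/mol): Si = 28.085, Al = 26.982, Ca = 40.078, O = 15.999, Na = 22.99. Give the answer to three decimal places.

Na2O: 8.14/61.979 = 0.13133 mol → 0.26266 mol Na, 0.13133 mol O.
CaO: 6.29/56.077 = 0.11217 mol → 0.11217 mol Ca, 0.11217 mol O.
Al2O3: 24.77/101.961 = 0.24294 mol → 0.48588 mol Al, 0.72882 mol O.
SiO2: 60.86/60.083 = 1.01293 mol → 1.01293 mol Si, 2.02586 mol O.
Total oxygen = 2.99818 mol. Normalization factor = 8/2.99818 = 2.66829.
Na per 8 O = 0.26266 × 2.66829 = 0.701.

0.701 Na apfu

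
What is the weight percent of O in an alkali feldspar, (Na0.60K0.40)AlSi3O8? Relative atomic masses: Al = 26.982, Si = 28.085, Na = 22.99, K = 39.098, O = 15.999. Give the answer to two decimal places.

Formula mass = 0.60*22.99 + 0.40*39.098 + 1*26.982 + 3*28.085 + 8*15.999 = 268.662 g/mol, of which 127.992 g is O.
So O makes up 127.992/268.662 = 0.4764 of the mass, i.e. 47.64%.

47.64 wt%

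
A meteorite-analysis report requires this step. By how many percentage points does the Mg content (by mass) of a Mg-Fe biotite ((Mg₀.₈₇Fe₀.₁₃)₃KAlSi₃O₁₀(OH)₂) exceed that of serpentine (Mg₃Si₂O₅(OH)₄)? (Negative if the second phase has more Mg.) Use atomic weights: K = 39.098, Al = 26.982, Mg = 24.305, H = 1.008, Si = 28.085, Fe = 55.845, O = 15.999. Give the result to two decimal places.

Mg in (Mg₀.₈₇Fe₀.₁₃)₃KAlSi₃O₁₀(OH)₂: molar mass 429.555 g/mol; 2.61×24.305 = 63.436 g → 14.77 wt%.
Mg in Mg₃Si₂O₅(OH)₄: molar mass 277.108 g/mol; 3×24.305 = 72.915 g → 26.31 wt%.
Difference = 14.77 − 26.31 = -11.54 percentage points.

-11.54 percentage points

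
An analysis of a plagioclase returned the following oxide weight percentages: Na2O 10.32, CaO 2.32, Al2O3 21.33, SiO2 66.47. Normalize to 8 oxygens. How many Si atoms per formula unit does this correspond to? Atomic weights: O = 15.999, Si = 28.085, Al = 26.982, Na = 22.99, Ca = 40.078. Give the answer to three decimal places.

10.32 wt% Na2O ÷ 61.979 g/mol = 0.16651 mol, giving 0.33302 Na and 0.16651 O.
2.32 wt% CaO ÷ 56.077 g/mol = 0.04137 mol, giving 0.04137 Ca and 0.04137 O.
21.33 wt% Al2O3 ÷ 101.961 g/mol = 0.20920 mol, giving 0.41840 Al and 0.62760 O.
66.47 wt% SiO2 ÷ 60.083 g/mol = 1.10630 mol, giving 1.10630 Si and 2.21260 O.
Oxygen sums to 3.04808; scaling by 8/3.04808 = 2.62460 puts the formula on 8 O.
Si: 1.10630 × 2.62460 = 2.904 atoms per formula unit.

2.904 Si apfu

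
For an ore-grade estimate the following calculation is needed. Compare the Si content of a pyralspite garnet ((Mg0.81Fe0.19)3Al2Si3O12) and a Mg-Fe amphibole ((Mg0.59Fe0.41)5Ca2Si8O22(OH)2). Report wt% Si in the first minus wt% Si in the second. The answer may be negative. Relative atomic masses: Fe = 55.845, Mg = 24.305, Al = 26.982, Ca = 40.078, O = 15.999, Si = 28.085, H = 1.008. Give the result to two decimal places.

-5.61 percentage points

Si in (Mg0.81Fe0.19)3Al2Si3O12: molar mass 421.100 g/mol; 3×28.085 = 84.255 g → 20.01 wt%.
Si in (Mg0.59Fe0.41)5Ca2Si8O22(OH)2: molar mass 877.010 g/mol; 8×28.085 = 224.680 g → 25.62 wt%.
Difference = 20.01 − 25.62 = -5.61 percentage points.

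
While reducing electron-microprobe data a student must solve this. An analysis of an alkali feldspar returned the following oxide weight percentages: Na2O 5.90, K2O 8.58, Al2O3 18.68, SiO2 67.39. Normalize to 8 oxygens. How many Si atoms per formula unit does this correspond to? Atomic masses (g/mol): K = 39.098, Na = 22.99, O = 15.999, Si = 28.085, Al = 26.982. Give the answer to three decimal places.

3.012 Si apfu

Na2O: 5.90/61.979 = 0.09519 mol → 0.19038 mol Na, 0.09519 mol O.
K2O: 8.58/94.195 = 0.09109 mol → 0.18218 mol K, 0.09109 mol O.
Al2O3: 18.68/101.961 = 0.18321 mol → 0.36642 mol Al, 0.54963 mol O.
SiO2: 67.39/60.083 = 1.12162 mol → 1.12162 mol Si, 2.24324 mol O.
Total oxygen = 2.97915 mol. Normalization factor = 8/2.97915 = 2.68533.
Si per 8 O = 1.12162 × 2.68533 = 3.012.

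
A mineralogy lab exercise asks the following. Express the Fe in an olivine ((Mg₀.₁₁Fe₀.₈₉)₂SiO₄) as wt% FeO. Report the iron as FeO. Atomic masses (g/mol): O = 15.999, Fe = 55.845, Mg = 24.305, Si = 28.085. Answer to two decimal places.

M((Mg₀.₁₁Fe₀.₈₉)₂SiO₄) = 196.832 g/mol; M(FeO) = 71.844 g/mol.
Moles FeO per formula unit = 1.78 Fe ÷ 1 = 1.7800.
FeO fraction = (1.7800 × 71.844) / 196.832 = 127.882/196.832 = 0.6497.

64.97 wt%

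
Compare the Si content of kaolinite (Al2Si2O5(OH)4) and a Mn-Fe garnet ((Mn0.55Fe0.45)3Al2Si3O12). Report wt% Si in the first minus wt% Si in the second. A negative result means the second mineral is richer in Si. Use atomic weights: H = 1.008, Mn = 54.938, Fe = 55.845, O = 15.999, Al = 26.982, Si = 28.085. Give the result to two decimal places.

First mineral: 56.170 g Si in 258.157 g formula = 21.76 wt% Si.
Second mineral: 84.255 g Si in 496.245 g formula = 16.98 wt% Si.
21.76% − 16.98% gives a difference of 4.78 percentage points.

4.78 percentage points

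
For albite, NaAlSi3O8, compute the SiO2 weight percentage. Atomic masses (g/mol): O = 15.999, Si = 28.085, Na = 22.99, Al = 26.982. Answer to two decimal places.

M(NaAlSi3O8) = 262.219 g/mol; M(SiO2) = 60.083 g/mol.
Moles SiO2 per formula unit = 3 Si ÷ 1 = 3.0000.
SiO2 fraction = (3.0000 × 60.083) / 262.219 = 180.249/262.219 = 0.6874.

68.74 wt%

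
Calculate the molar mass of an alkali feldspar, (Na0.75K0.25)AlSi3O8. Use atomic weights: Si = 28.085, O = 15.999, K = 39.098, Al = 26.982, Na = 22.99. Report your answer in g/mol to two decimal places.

The formula mass is the sum 0.75×22.99 + 0.25×39.098 + 1×26.982 + 3×28.085 + 8×15.999.

266.25 g/mol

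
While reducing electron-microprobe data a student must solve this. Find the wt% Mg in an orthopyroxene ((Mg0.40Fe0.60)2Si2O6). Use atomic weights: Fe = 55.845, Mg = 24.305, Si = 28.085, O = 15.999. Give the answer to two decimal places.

8.15 mass %

Molar mass of (Mg0.40Fe0.60)2Si2O6: 0.80·24.305 + 1.20·55.845 + 2·28.085 + 6·15.999 = 238.622 g/mol.
Mass of Mg per formula unit: 0.80 × 24.305 = 19.444 g.
Weight fraction Mg = 19.444 / 238.622 = 0.0815.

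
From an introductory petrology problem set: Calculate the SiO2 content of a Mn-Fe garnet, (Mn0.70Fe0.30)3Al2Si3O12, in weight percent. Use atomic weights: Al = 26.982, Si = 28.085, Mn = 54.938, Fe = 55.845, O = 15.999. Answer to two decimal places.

36.35 wt%

Molar mass of (Mn0.70Fe0.30)3Al2Si3O12 = 2.10*54.938 + 0.90*55.845 + 2*26.982 + 3*28.085 + 12*15.999 = 495.837 g/mol.
Each formula unit contains 3 Si, equivalent to 3/1 = 3.0000 mol SiO2.
M(SiO2) = 1×28.085 + 2×15.999 = 60.083 g/mol.
Mass of SiO2 per formula unit = 3.0000 × 60.083 = 180.249 g.
SiO2 wt% = 180.249 / 495.837 × 100 = 36.35%.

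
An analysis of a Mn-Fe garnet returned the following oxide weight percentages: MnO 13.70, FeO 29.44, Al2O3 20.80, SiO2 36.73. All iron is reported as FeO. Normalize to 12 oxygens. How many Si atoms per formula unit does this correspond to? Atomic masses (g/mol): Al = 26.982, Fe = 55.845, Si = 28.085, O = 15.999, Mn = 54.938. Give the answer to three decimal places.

3.010 Si apfu

13.70 wt% MnO ÷ 70.937 g/mol = 0.19313 mol, giving 0.19313 Mn and 0.19313 O.
29.44 wt% FeO ÷ 71.844 g/mol = 0.40978 mol, giving 0.40978 Fe and 0.40978 O.
20.80 wt% Al2O3 ÷ 101.961 g/mol = 0.20400 mol, giving 0.40800 Al and 0.61200 O.
36.73 wt% SiO2 ÷ 60.083 g/mol = 0.61132 mol, giving 0.61132 Si and 1.22264 O.
Oxygen sums to 2.43755; scaling by 12/2.43755 = 4.92298 puts the formula on 12 O.
Si: 0.61132 × 4.92298 = 3.010 atoms per formula unit.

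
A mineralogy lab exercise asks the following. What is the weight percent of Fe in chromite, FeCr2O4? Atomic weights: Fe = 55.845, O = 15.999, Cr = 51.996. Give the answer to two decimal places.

24.95 mass %

Formula mass = 1×55.845 + 2×51.996 + 4×15.999 = 223.833 g/mol, of which 55.845 g is Fe.
So Fe makes up 55.845/223.833 = 0.2495 of the mass, i.e. 24.95%.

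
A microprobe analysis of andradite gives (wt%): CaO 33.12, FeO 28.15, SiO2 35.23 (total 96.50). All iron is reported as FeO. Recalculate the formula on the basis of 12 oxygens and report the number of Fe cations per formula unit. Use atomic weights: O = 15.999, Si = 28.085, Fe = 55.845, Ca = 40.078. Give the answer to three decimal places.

2.182 Fe apfu

CaO: 33.12/56.077 = 0.59062 mol → 0.59062 mol Ca, 0.59062 mol O.
FeO: 28.15/71.844 = 0.39182 mol → 0.39182 mol Fe, 0.39182 mol O.
SiO2: 35.23/60.083 = 0.58636 mol → 0.58636 mol Si, 1.17272 mol O.
Total oxygen = 2.15516 mol. Normalization factor = 12/2.15516 = 5.56803.
Fe per 12 O = 0.39182 × 5.56803 = 2.182.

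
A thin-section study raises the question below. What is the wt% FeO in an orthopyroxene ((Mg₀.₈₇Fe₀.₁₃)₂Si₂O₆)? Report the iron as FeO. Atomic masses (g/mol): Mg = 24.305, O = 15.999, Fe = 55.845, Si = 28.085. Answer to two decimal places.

8.94 wt%

M((Mg₀.₈₇Fe₀.₁₃)₂Si₂O₆) = 208.974 g/mol; M(FeO) = 71.844 g/mol.
Moles FeO per formula unit = 0.26 Fe ÷ 1 = 0.2600.
FeO fraction = (0.2600 × 71.844) / 208.974 = 18.679/208.974 = 0.0894.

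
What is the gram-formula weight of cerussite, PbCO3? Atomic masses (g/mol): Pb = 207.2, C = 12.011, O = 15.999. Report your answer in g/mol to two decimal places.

267.21 g/mol

The formula mass is the sum 1·207.2 + 1·12.011 + 3·15.999.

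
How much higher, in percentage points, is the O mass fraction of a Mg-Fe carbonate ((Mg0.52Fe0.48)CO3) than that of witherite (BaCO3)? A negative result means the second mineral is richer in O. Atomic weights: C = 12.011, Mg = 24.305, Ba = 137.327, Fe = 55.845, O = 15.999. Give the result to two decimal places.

23.94 percentage points

M((Mg0.52Fe0.48)CO3) = 99.452 g/mol, so wt% O = 47.997/99.452 × 100 = 48.26%.
M(BaCO3) = 197.335 g/mol, so wt% O = 47.997/197.335 × 100 = 24.32%.
48.26 − 24.32 = 23.94 pp.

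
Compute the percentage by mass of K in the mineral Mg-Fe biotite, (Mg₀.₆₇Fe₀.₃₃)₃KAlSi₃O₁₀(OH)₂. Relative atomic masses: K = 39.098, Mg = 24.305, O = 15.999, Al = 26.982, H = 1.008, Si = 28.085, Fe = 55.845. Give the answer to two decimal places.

M((Mg₀.₆₇Fe₀.₃₃)₃KAlSi₃O₁₀(OH)₂) = 448.479 g/mol.
K contributes 1 × 39.098 = 39.098 g per mole.
39.098/448.479 = 0.0872 → 8.72%.

8.72 wt%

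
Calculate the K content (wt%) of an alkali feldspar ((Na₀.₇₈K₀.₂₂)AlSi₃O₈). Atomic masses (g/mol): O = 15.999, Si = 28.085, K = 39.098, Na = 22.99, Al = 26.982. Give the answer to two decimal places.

3.24 wt%

Molar mass of (Na₀.₇₈K₀.₂₂)AlSi₃O₈: 0.78×22.99 + 0.22×39.098 + 1×26.982 + 3×28.085 + 8×15.999 = 265.763 g/mol.
Mass of K per formula unit: 0.22 × 39.098 = 8.602 g.
Weight fraction K = 8.602 / 265.763 = 0.0324.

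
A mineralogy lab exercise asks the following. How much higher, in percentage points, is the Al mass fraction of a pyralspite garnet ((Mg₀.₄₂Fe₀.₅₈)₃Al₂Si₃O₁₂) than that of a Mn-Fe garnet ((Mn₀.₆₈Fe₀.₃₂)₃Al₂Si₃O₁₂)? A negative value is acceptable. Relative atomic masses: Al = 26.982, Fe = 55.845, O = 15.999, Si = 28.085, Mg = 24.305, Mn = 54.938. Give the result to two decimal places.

0.90 percentage points

M((Mg₀.₄₂Fe₀.₅₈)₃Al₂Si₃O₁₂) = 458.002 g/mol, so wt% Al = 53.964/458.002 × 100 = 11.78%.
M((Mn₀.₆₈Fe₀.₃₂)₃Al₂Si₃O₁₂) = 495.892 g/mol, so wt% Al = 53.964/495.892 × 100 = 10.88%.
11.78 − 10.88 = 0.90 pp.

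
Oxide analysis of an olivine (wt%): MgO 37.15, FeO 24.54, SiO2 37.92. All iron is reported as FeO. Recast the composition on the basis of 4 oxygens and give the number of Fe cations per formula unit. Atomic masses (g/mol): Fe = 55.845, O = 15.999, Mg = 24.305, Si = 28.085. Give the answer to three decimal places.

0.541 Fe apfu

37.15 wt% MgO ÷ 40.304 g/mol = 0.92174 mol, giving 0.92174 Mg and 0.92174 O.
24.54 wt% FeO ÷ 71.844 g/mol = 0.34157 mol, giving 0.34157 Fe and 0.34157 O.
37.92 wt% SiO2 ÷ 60.083 g/mol = 0.63113 mol, giving 0.63113 Si and 1.26226 O.
Oxygen sums to 2.52557; scaling by 4/2.52557 = 1.58380 puts the formula on 4 O.
Fe: 0.34157 × 1.58380 = 0.541 atoms per formula unit.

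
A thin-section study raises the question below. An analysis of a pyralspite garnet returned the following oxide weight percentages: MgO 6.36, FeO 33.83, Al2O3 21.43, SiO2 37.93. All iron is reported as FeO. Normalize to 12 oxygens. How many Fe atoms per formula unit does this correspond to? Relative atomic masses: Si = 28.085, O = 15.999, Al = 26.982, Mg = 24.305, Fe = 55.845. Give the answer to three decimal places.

2.241 Fe apfu

MgO: 6.36/40.304 = 0.15780 mol → 0.15780 mol Mg, 0.15780 mol O.
FeO: 33.83/71.844 = 0.47088 mol → 0.47088 mol Fe, 0.47088 mol O.
Al2O3: 21.43/101.961 = 0.21018 mol → 0.42036 mol Al, 0.63054 mol O.
SiO2: 37.93/60.083 = 0.63129 mol → 0.63129 mol Si, 1.26258 mol O.
Total oxygen = 2.52180 mol. Normalization factor = 12/2.52180 = 4.75851.
Fe per 12 O = 0.47088 × 4.75851 = 2.241.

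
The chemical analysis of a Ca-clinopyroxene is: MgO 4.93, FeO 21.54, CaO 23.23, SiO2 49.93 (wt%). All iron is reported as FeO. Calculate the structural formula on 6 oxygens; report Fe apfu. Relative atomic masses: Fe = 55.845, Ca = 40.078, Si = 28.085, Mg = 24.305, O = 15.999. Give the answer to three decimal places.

0.720 Fe apfu

MgO: 4.93/40.304 = 0.12232 mol → 0.12232 mol Mg, 0.12232 mol O.
FeO: 21.54/71.844 = 0.29982 mol → 0.29982 mol Fe, 0.29982 mol O.
CaO: 23.23/56.077 = 0.41425 mol → 0.41425 mol Ca, 0.41425 mol O.
SiO2: 49.93/60.083 = 0.83102 mol → 0.83102 mol Si, 1.66204 mol O.
Total oxygen = 2.49843 mol. Normalization factor = 6/2.49843 = 2.40151.
Fe per 6 O = 0.29982 × 2.40151 = 0.720.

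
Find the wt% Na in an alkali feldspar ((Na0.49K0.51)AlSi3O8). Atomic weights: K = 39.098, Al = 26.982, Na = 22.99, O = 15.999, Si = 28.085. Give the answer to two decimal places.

Formula mass = 0.49×22.99 + 0.51×39.098 + 1×26.982 + 3×28.085 + 8×15.999 = 270.434 g/mol, of which 11.265 g is Na.
So Na makes up 11.265/270.434 = 0.0417 of the mass, i.e. 4.17%.

4.17 weight percent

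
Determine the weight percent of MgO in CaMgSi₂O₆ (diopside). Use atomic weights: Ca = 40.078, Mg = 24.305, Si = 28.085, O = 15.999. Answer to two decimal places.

Molar mass of CaMgSi₂O₆ = 1·40.078 + 1·24.305 + 2·28.085 + 6·15.999 = 216.547 g/mol.
Each formula unit contains 1 Mg, equivalent to 1/1 = 1.0000 mol MgO.
M(MgO) = 1×24.305 + 1×15.999 = 40.304 g/mol.
Mass of MgO per formula unit = 1.0000 × 40.304 = 40.304 g.
MgO wt% = 40.304 / 216.547 × 100 = 18.61%.

18.61 wt%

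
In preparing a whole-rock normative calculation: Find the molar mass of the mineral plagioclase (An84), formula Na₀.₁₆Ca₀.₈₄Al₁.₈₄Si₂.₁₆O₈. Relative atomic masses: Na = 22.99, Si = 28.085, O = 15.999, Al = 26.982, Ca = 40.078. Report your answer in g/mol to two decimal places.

The formula mass is the sum 0.16·22.99 + 0.84·40.078 + 1.84·26.982 + 2.16·28.085 + 8·15.999.

275.65 g/mol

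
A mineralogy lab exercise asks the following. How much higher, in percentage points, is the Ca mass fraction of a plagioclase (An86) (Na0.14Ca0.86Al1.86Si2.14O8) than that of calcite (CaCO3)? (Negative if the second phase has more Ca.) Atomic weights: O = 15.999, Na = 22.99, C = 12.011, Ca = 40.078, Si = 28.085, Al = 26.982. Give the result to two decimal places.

-27.55 percentage points

M(Na0.14Ca0.86Al1.86Si2.14O8) = 275.966 g/mol, so wt% Ca = 34.467/275.966 × 100 = 12.49%.
M(CaCO3) = 100.086 g/mol, so wt% Ca = 40.078/100.086 × 100 = 40.04%.
12.49 − 40.04 = -27.55 pp.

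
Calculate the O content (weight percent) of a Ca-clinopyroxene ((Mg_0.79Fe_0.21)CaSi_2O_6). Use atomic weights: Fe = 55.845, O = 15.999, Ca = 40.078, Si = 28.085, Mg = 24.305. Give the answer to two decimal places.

43.01 weight percent

M((Mg_0.79Fe_0.21)CaSi_2O_6) = 223.170 g/mol.
O contributes 6 × 15.999 = 95.994 g per mole.
95.994/223.170 = 0.4301 → 43.01%.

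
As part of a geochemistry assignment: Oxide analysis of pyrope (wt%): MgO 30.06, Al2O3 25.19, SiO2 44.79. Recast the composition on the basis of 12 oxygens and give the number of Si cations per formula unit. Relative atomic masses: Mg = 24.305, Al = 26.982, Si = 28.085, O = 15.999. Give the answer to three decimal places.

3.004 Si apfu

30.06 wt% MgO ÷ 40.304 g/mol = 0.74583 mol, giving 0.74583 Mg and 0.74583 O.
25.19 wt% Al2O3 ÷ 101.961 g/mol = 0.24706 mol, giving 0.49412 Al and 0.74118 O.
44.79 wt% SiO2 ÷ 60.083 g/mol = 0.74547 mol, giving 0.74547 Si and 1.49094 O.
Oxygen sums to 2.97795; scaling by 12/2.97795 = 4.02962 puts the formula on 12 O.
Si: 0.74547 × 4.02962 = 3.004 atoms per formula unit.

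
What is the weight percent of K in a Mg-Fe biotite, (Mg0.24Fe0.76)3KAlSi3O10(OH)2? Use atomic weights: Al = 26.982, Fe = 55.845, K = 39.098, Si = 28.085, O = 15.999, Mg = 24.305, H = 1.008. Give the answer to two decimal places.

M((Mg0.24Fe0.76)3KAlSi3O10(OH)2) = 489.165 g/mol.
K contributes 1 × 39.098 = 39.098 g per mole.
39.098/489.165 = 0.0799 → 7.99%.

7.99 weight percent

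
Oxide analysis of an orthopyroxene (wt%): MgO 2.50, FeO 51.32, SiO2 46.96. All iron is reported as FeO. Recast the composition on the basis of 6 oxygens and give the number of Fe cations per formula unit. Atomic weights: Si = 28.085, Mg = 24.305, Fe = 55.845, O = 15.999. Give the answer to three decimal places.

MgO: 2.50/40.304 = 0.06203 mol → 0.06203 mol Mg, 0.06203 mol O.
FeO: 51.32/71.844 = 0.71433 mol → 0.71433 mol Fe, 0.71433 mol O.
SiO2: 46.96/60.083 = 0.78159 mol → 0.78159 mol Si, 1.56318 mol O.
Total oxygen = 2.33954 mol. Normalization factor = 6/2.33954 = 2.56461.
Fe per 6 O = 0.71433 × 2.56461 = 1.832.

1.832 Fe apfu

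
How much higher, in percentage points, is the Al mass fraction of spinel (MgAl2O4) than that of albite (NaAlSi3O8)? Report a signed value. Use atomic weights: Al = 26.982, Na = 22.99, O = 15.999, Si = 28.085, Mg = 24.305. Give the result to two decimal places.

27.64 percentage points

M(MgAl2O4) = 142.265 g/mol, so wt% Al = 53.964/142.265 × 100 = 37.93%.
M(NaAlSi3O8) = 262.219 g/mol, so wt% Al = 26.982/262.219 × 100 = 10.29%.
37.93 − 10.29 = 27.64 pp.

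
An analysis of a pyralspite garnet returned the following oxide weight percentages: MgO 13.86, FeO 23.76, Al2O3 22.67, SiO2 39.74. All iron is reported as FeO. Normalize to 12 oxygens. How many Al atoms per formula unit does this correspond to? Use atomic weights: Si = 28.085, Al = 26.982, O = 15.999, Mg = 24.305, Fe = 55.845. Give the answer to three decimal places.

2.003 Al apfu

MgO (M=40.304): mol = 0.34389; Mg = 0.34389, O = 0.34389.
FeO (M=71.844): mol = 0.33072; Fe = 0.33072, O = 0.33072.
Al2O3 (M=101.961): mol = 0.22234; Al = 0.44468, O = 0.66702.
SiO2 (M=60.083): mol = 0.66142; Si = 0.66142, O = 1.32284.
ΣO = 2.66447; factor = 12/ΣO = 4.50371.
Al apfu = 0.44468 × 4.50371 = 2.003.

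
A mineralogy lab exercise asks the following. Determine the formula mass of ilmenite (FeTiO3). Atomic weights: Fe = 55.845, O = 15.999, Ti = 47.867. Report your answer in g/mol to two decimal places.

M = 1·55.845 + 1·47.867 + 3·15.999

151.71 g/mol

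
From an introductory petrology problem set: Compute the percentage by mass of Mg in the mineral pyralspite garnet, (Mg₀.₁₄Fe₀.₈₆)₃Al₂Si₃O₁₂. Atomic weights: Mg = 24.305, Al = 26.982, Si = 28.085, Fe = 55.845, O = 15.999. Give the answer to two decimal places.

Molar mass of (Mg₀.₁₄Fe₀.₈₆)₃Al₂Si₃O₁₂: 0.42·24.305 + 2.58·55.845 + 2·26.982 + 3·28.085 + 12·15.999 = 484.495 g/mol.
Mass of Mg per formula unit: 0.42 × 24.305 = 10.208 g.
Weight fraction Mg = 10.208 / 484.495 = 0.0211.

2.11 wt%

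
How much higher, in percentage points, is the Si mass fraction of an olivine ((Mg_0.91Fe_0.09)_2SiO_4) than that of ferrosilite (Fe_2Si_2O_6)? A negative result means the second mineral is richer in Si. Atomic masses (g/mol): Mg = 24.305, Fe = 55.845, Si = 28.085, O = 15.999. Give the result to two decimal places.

First mineral: 28.085 g Si in 146.368 g formula = 19.19 wt% Si.
Second mineral: 56.170 g Si in 263.854 g formula = 21.29 wt% Si.
19.19% − 21.29% gives a difference of -2.10 percentage points.

-2.10 percentage points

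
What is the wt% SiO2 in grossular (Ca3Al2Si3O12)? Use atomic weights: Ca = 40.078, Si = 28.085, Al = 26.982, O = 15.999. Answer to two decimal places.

40.02 wt%

M(Ca3Al2Si3O12) = 450.441 g/mol; M(SiO2) = 60.083 g/mol.
Moles SiO2 per formula unit = 3 Si ÷ 1 = 3.0000.
SiO2 fraction = (3.0000 × 60.083) / 450.441 = 180.249/450.441 = 0.4002.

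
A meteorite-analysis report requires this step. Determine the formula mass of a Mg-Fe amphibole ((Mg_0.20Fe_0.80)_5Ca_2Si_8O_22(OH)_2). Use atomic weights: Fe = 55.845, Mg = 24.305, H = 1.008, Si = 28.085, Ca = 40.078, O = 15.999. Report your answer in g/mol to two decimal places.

938.51 g/mol

M = 1·24.305 + 4·55.845 + 2·40.078 + 8·28.085 + 24·15.999 + 2·1.008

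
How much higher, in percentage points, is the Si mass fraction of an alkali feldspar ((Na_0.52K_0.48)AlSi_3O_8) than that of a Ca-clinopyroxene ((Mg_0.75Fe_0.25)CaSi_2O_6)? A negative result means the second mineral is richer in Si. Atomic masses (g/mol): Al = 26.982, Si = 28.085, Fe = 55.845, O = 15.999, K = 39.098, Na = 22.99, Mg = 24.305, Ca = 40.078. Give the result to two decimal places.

6.18 percentage points

Si in (Na_0.52K_0.48)AlSi_3O_8: molar mass 269.951 g/mol; 3×28.085 = 84.255 g → 31.21 wt%.
Si in (Mg_0.75Fe_0.25)CaSi_2O_6: molar mass 224.432 g/mol; 2×28.085 = 56.170 g → 25.03 wt%.
Difference = 31.21 − 25.03 = 6.18 percentage points.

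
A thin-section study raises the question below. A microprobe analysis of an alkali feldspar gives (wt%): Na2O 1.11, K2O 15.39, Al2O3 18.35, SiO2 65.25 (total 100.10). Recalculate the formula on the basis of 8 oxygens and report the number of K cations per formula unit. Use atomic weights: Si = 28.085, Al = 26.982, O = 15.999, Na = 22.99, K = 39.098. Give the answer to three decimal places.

0.904 K apfu

Na2O: 1.11/61.979 = 0.01791 mol → 0.03582 mol Na, 0.01791 mol O.
K2O: 15.39/94.195 = 0.16338 mol → 0.32676 mol K, 0.16338 mol O.
Al2O3: 18.35/101.961 = 0.17997 mol → 0.35994 mol Al, 0.53991 mol O.
SiO2: 65.25/60.083 = 1.08600 mol → 1.08600 mol Si, 2.17200 mol O.
Total oxygen = 2.89320 mol. Normalization factor = 8/2.89320 = 2.76510.
K per 8 O = 0.32676 × 2.76510 = 0.904.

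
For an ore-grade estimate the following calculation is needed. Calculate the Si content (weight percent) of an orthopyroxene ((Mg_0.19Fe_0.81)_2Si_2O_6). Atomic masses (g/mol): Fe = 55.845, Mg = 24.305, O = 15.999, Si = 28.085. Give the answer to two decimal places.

22.30 weight percent

M((Mg_0.19Fe_0.81)_2Si_2O_6) = 251.869 g/mol.
Si contributes 2 × 28.085 = 56.170 g per mole.
56.170/251.869 = 0.2230 → 22.30%.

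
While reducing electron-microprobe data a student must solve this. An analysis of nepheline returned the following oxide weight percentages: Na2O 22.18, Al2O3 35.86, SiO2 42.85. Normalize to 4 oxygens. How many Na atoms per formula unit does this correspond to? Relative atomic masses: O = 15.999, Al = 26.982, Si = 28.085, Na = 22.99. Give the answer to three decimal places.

1.008 Na apfu

Na2O: 22.18/61.979 = 0.35786 mol → 0.71572 mol Na, 0.35786 mol O.
Al2O3: 35.86/101.961 = 0.35170 mol → 0.70340 mol Al, 1.05510 mol O.
SiO2: 42.85/60.083 = 0.71318 mol → 0.71318 mol Si, 1.42636 mol O.
Total oxygen = 2.83932 mol. Normalization factor = 4/2.83932 = 1.40879.
Na per 4 O = 0.71572 × 1.40879 = 1.008.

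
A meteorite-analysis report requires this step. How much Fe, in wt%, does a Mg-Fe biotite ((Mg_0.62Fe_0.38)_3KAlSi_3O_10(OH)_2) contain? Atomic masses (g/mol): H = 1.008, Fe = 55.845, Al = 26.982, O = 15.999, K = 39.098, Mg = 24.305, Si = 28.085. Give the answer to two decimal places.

14.05 wt%

M((Mg_0.62Fe_0.38)_3KAlSi_3O_10(OH)_2) = 453.210 g/mol.
Fe contributes 1.14 × 55.845 = 63.663 g per mole.
63.663/453.210 = 0.1405 → 14.05%.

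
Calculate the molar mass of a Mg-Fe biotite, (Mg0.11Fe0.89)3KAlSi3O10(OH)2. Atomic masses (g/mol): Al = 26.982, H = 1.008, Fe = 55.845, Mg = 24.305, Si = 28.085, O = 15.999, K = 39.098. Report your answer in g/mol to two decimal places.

M = 0.33×24.305 + 2.67×55.845 + 1×39.098 + 1×26.982 + 3×28.085 + 12×15.999 + 2×1.008

501.47 g/mol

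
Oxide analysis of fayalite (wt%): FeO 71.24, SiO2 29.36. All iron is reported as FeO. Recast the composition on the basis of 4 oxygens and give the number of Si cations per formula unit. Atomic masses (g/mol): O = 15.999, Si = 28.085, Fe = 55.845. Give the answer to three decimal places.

0.993 Si apfu

71.24 wt% FeO ÷ 71.844 g/mol = 0.99159 mol, giving 0.99159 Fe and 0.99159 O.
29.36 wt% SiO2 ÷ 60.083 g/mol = 0.48866 mol, giving 0.48866 Si and 0.97732 O.
Oxygen sums to 1.96891; scaling by 4/1.96891 = 2.03158 puts the formula on 4 O.
Si: 0.48866 × 2.03158 = 0.993 atoms per formula unit.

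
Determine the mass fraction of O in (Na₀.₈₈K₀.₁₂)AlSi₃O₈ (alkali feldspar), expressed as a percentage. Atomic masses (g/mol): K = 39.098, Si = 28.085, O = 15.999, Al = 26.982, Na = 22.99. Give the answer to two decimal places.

48.45 weight percent

M((Na₀.₈₈K₀.₁₂)AlSi₃O₈) = 264.152 g/mol.
O contributes 8 × 15.999 = 127.992 g per mole.
127.992/264.152 = 0.4845 → 48.45%.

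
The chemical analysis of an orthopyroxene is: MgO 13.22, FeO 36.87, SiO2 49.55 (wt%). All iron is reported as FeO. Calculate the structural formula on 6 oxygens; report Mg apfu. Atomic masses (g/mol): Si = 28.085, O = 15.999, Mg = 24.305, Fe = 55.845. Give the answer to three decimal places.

MgO (M=40.304): mol = 0.32801; Mg = 0.32801, O = 0.32801.
FeO (M=71.844): mol = 0.51320; Fe = 0.51320, O = 0.51320.
SiO2 (M=60.083): mol = 0.82469; Si = 0.82469, O = 1.64938.
ΣO = 2.49059; factor = 6/ΣO = 2.40907.
Mg apfu = 0.32801 × 2.40907 = 0.790.

0.790 Mg apfu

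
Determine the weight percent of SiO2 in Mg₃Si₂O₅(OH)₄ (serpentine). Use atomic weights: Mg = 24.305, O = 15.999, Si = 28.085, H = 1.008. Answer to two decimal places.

M(Mg₃Si₂O₅(OH)₄) = 277.108 g/mol; M(SiO2) = 60.083 g/mol.
Moles SiO2 per formula unit = 2 Si ÷ 1 = 2.0000.
SiO2 fraction = (2.0000 × 60.083) / 277.108 = 120.166/277.108 = 0.4336.

43.36 wt%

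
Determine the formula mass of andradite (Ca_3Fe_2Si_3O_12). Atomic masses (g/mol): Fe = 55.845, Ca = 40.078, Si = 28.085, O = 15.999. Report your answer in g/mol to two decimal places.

M = 3×40.078 + 2×55.845 + 3×28.085 + 12×15.999

508.17 g/mol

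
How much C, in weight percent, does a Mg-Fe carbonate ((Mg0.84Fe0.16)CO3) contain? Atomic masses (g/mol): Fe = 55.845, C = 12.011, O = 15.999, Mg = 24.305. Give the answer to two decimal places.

13.44 weight percent

Formula mass = 0.84*24.305 + 0.16*55.845 + 1*12.011 + 3*15.999 = 89.359 g/mol, of which 12.011 g is C.
So C makes up 12.011/89.359 = 0.1344 of the mass, i.e. 13.44%.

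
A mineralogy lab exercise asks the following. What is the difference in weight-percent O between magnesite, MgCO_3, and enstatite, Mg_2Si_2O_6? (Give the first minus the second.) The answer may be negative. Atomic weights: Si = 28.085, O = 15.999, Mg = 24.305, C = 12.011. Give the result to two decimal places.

First mineral: 47.997 g O in 84.313 g formula = 56.93 wt% O.
Second mineral: 95.994 g O in 200.774 g formula = 47.81 wt% O.
56.93% − 47.81% gives a difference of 9.12 percentage points.

9.12 percentage points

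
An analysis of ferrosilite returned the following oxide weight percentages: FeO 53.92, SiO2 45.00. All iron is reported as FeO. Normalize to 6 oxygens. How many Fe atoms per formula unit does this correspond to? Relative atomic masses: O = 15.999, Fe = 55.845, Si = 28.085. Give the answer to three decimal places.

2.003 Fe apfu

FeO (M=71.844): mol = 0.75052; Fe = 0.75052, O = 0.75052.
SiO2 (M=60.083): mol = 0.74896; Si = 0.74896, O = 1.49792.
ΣO = 2.24844; factor = 6/ΣO = 2.66852.
Fe apfu = 0.75052 × 2.66852 = 2.003.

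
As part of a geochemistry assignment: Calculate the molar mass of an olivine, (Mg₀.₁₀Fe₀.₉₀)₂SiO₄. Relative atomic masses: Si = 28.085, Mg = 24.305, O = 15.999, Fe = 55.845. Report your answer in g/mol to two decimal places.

The formula mass is the sum 0.20×24.305 + 1.80×55.845 + 1×28.085 + 4×15.999.

197.46 g/mol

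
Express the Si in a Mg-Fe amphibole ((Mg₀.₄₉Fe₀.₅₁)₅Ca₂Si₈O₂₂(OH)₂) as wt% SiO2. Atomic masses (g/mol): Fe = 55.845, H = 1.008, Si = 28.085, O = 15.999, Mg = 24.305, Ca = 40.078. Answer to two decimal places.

53.84 wt%

M((Mg₀.₄₉Fe₀.₅₁)₅Ca₂Si₈O₂₂(OH)₂) = 892.780 g/mol; M(SiO2) = 60.083 g/mol.
Moles SiO2 per formula unit = 8 Si ÷ 1 = 8.0000.
SiO2 fraction = (8.0000 × 60.083) / 892.780 = 480.664/892.780 = 0.5384.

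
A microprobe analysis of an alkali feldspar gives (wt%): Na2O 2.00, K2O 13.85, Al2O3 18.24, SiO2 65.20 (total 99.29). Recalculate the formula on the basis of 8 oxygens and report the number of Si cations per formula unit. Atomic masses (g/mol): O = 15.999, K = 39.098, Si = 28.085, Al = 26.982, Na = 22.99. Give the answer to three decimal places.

3.008 Si apfu

Na2O (M=61.979): mol = 0.03227; Na = 0.06454, O = 0.03227.
K2O (M=94.195): mol = 0.14704; K = 0.29408, O = 0.14704.
Al2O3 (M=101.961): mol = 0.17889; Al = 0.35778, O = 0.53667.
SiO2 (M=60.083): mol = 1.08517; Si = 1.08517, O = 2.17034.
ΣO = 2.88632; factor = 8/ΣO = 2.77170.
Si apfu = 1.08517 × 2.77170 = 3.008.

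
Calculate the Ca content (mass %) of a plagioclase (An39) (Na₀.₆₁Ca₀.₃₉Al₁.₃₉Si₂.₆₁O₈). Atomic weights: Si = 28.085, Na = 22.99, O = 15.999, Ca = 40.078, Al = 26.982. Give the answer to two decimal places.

Molar mass of Na₀.₆₁Ca₀.₃₉Al₁.₃₉Si₂.₆₁O₈: 0.61×22.99 + 0.39×40.078 + 1.39×26.982 + 2.61×28.085 + 8×15.999 = 268.453 g/mol.
Mass of Ca per formula unit: 0.39 × 40.078 = 15.630 g.
Weight fraction Ca = 15.630 / 268.453 = 0.0582.

5.82 mass %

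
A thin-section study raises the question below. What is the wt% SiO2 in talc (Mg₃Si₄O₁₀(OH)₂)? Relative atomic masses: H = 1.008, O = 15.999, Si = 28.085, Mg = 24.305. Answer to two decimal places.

M(Mg₃Si₄O₁₀(OH)₂) = 379.259 g/mol; M(SiO2) = 60.083 g/mol.
Moles SiO2 per formula unit = 4 Si ÷ 1 = 4.0000.
SiO2 fraction = (4.0000 × 60.083) / 379.259 = 240.332/379.259 = 0.6337.

63.37 wt%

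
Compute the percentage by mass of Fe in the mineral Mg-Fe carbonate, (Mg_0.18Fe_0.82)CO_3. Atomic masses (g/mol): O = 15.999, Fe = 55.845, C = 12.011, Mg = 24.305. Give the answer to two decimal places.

41.56 mass %

M((Mg_0.18Fe_0.82)CO_3) = 110.176 g/mol.
Fe contributes 0.82 × 55.845 = 45.793 g per mole.
45.793/110.176 = 0.4156 → 41.56%.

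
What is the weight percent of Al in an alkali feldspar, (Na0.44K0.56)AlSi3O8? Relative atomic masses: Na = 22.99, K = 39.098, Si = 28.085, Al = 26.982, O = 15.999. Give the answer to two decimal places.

M((Na0.44K0.56)AlSi3O8) = 271.239 g/mol.
Al contributes 1 × 26.982 = 26.982 g per mole.
26.982/271.239 = 0.0995 → 9.95%.

9.95 wt%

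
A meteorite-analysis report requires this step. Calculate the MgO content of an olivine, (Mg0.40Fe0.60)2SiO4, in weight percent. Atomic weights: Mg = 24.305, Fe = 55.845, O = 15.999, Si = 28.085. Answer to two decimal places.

18.06 wt%

Molar mass of (Mg0.40Fe0.60)2SiO4 = 0.80*24.305 + 1.20*55.845 + 1*28.085 + 4*15.999 = 178.539 g/mol.
Each formula unit contains 0.80 Mg, equivalent to 0.80/1 = 0.8000 mol MgO.
M(MgO) = 1×24.305 + 1×15.999 = 40.304 g/mol.
Mass of MgO per formula unit = 0.8000 × 40.304 = 32.243 g.
MgO wt% = 32.243 / 178.539 × 100 = 18.06%.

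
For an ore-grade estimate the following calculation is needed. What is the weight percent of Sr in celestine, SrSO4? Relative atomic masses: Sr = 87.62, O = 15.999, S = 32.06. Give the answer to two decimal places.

M(SrSO4) = 183.676 g/mol.
Sr contributes 1 × 87.62 = 87.620 g per mole.
87.620/183.676 = 0.4770 → 47.70%.

47.70 weight percent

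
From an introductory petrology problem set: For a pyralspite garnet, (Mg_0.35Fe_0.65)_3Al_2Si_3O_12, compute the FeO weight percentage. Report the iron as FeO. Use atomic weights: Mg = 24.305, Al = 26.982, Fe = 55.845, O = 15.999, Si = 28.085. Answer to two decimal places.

30.15 wt%

Formula mass = 464.625 g/mol.
1.95 Fe → 1.9500 mol FeO per formula unit; M(FeO) = 71.844, so FeO mass = 140.096 g.
140.096/464.625 × 100 = 30.15 wt%.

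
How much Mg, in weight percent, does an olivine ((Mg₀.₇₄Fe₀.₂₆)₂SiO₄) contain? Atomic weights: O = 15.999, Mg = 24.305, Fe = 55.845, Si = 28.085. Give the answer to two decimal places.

22.90 weight percent

Formula mass = 1.48×24.305 + 0.52×55.845 + 1×28.085 + 4×15.999 = 157.092 g/mol, of which 35.971 g is Mg.
So Mg makes up 35.971/157.092 = 0.2290 of the mass, i.e. 22.90%.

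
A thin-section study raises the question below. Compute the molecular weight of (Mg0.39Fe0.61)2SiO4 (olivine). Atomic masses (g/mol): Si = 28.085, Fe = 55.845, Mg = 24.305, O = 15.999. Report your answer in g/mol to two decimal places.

179.17 g/mol

Mg: 0.78 × 24.305 = 18.9579
Fe: 1.22 × 55.845 = 68.1309
Si: 1 × 28.085 = 28.0850
O: 4 × 15.999 = 63.9960
Summing the contributions gives the formula mass.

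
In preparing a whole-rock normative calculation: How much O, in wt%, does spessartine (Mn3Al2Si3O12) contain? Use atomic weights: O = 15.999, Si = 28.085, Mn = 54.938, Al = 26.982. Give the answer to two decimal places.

38.78 wt%

Molar mass of Mn3Al2Si3O12: 3*54.938 + 2*26.982 + 3*28.085 + 12*15.999 = 495.021 g/mol.
Mass of O per formula unit: 12 × 15.999 = 191.988 g.
Weight fraction O = 191.988 / 495.021 = 0.3878.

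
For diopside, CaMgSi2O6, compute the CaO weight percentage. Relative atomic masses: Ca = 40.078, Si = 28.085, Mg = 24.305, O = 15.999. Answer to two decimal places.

Formula mass = 216.547 g/mol.
1 Ca → 1.0000 mol CaO per formula unit; M(CaO) = 56.077, so CaO mass = 56.077 g.
56.077/216.547 × 100 = 25.90 wt%.

25.90 wt%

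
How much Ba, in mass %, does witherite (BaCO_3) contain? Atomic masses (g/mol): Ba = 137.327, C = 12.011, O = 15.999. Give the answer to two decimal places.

69.59 mass %

Molar mass of BaCO_3: 1×137.327 + 1×12.011 + 3×15.999 = 197.335 g/mol.
Mass of Ba per formula unit: 1 × 137.327 = 137.327 g.
Weight fraction Ba = 137.327 / 197.335 = 0.6959.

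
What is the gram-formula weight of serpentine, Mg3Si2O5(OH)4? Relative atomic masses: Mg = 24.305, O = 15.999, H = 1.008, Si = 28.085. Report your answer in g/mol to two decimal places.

277.11 g/mol

The formula mass is the sum 3*24.305 + 2*28.085 + 9*15.999 + 4*1.008.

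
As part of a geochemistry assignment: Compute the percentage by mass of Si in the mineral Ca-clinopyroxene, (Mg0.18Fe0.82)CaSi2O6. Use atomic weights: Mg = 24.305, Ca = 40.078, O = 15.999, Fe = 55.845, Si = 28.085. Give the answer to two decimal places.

Molar mass of (Mg0.18Fe0.82)CaSi2O6: 0.18*24.305 + 0.82*55.845 + 1*40.078 + 2*28.085 + 6*15.999 = 242.410 g/mol.
Mass of Si per formula unit: 2 × 28.085 = 56.170 g.
Weight fraction Si = 56.170 / 242.410 = 0.2317.

23.17 wt%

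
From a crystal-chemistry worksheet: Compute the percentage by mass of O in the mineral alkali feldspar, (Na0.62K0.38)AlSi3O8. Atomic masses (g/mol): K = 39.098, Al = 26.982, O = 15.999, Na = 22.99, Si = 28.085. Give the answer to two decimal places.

Formula mass = 0.62*22.99 + 0.38*39.098 + 1*26.982 + 3*28.085 + 8*15.999 = 268.340 g/mol, of which 127.992 g is O.
So O makes up 127.992/268.340 = 0.4770 of the mass, i.e. 47.70%.

47.70 weight percent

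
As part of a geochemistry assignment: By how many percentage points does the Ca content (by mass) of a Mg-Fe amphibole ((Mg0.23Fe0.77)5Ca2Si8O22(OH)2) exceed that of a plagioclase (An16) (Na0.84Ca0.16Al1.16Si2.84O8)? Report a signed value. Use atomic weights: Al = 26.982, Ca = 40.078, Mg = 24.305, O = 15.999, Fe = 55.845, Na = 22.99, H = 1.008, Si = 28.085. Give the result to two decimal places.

6.16 percentage points

Ca in (Mg0.23Fe0.77)5Ca2Si8O22(OH)2: molar mass 933.782 g/mol; 2×40.078 = 80.156 g → 8.58 wt%.
Ca in Na0.84Ca0.16Al1.16Si2.84O8: molar mass 264.777 g/mol; 0.16×40.078 = 6.412 g → 2.42 wt%.
Difference = 8.58 − 2.42 = 6.16 percentage points.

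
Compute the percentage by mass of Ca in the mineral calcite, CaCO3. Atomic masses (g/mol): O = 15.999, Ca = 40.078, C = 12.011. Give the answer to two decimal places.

Formula mass = 1·40.078 + 1·12.011 + 3·15.999 = 100.086 g/mol, of which 40.078 g is Ca.
So Ca makes up 40.078/100.086 = 0.4004 of the mass, i.e. 40.04%.

40.04 weight percent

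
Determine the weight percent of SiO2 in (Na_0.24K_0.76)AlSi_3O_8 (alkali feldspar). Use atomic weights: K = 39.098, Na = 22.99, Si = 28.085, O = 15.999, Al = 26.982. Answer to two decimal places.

65.67 wt%

Formula mass = 274.461 g/mol.
3 Si → 3.0000 mol SiO2 per formula unit; M(SiO2) = 60.083, so SiO2 mass = 180.249 g.
180.249/274.461 × 100 = 65.67 wt%.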